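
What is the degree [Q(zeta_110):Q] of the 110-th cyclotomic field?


The degree equals Euler's totient phi(110).
110 = 2 * 5 * 11
phi(110) = 40

40


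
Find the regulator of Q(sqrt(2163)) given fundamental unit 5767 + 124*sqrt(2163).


epsilon = 5767 + 124*sqrt(2163)
= 11533.9999
R = ln(11533.9999)
= 9.3531

9.3531


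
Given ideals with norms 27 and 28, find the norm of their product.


N(IJ) = N(I) * N(J)
= 27 * 28
= 756

756


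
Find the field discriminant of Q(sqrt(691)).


For K = Q(sqrt(d)) with d squarefree: disc(K) = d if d = 1 mod 4, and disc(K) = 4d if d = 2 or 3 mod 4.
Here d = 691, and d mod 4 = 3.
d = 3 mod 4, not 1 (O_K = Z[sqrt(d)]), so disc(K) = 4d = 4 * (691) = 2764

2764


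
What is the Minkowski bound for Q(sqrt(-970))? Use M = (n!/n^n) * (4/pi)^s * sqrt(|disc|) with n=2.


d = -970, d mod 4 = 2, so disc(K) = 4d = -3880; |disc(K)| = 3880
Imaginary quadratic field, so n = 2, s = r2 = 1, r1 = 0
M = (n!/n^n) * (4/pi)^s * sqrt(|disc(K)|) = (2!/2^2) * (4/pi)^1 * sqrt(3880)
= 0.5 * 1.273240 * 62.289646
= 39.6548

39.6548


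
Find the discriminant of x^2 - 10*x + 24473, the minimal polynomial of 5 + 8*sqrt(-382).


The element 5 + 8*sqrt(-382) has minimal polynomial:
x^2 - 10*x + 24473
Discriminant = (-10)^2 - 4*(24473)
= 100 - 97892
= -97792

-97792


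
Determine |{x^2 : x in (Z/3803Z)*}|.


For prime p, the number of non-zero quadratic residues is (p-1)/2.
= (3803-1)/2
= 1901

1901


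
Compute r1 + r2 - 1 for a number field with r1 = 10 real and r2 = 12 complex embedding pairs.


By Dirichlet's unit theorem:
rank = r1 + r2 - 1
= 10 + 12 - 1
= 21

21


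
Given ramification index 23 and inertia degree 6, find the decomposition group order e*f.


|D_P| = e * f
= 23 * 6
= 138

138


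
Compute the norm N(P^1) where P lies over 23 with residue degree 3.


N(P^a) = p^(a*f)
= 23^(1*3)
= 23^3
= 12167

12167


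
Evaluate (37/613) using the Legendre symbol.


p = 613 is prime, so compute (37/613) with the reciprocity algorithm (Jacobi-symbol steps: pull out 2s via (2/n), flip via reciprocity, reduce):
  reciprocity: (37/613) -> +(613/37)
  reduce: (21/37)
  reciprocity: (21/37) -> +(37/21)
  reduce: (16/21)
  pull out 2: (2/21) = -1  (since 21 mod 8 = 5)
  pull out 2: (2/21) = -1  (since 21 mod 8 = 5)
  pull out 2: (2/21) = -1  (since 21 mod 8 = 5)
  pull out 2: (2/21) = -1  (since 21 mod 8 = 5)
  (1/21) = 1
Product of signs = 1
(37/613) = 1

1


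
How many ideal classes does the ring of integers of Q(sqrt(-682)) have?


K = Q(sqrt(-682)). d mod 4 = 2, so D = disc(K) = 4d = -2728
h(K) equals the number of primitive reduced positive-definite forms (a, b, c) = a*x^2 + b*x*y + c*y^2 with b^2 - 4ac = D,
where reduced means |b| <= a <= c, with b >= 0 whenever |b| = a or a = c, and primitive means gcd(a, b, c) = 1.
Reduced forces 3a^2 <= |D| = 2728, so 1 <= a <= 30; b must have the parity of D, and c = (b^2 - D)/(4a) must be an integer >= a.
Enumerate a = 1..30, b in [-a, a]:
  a=1: (1, 0, 682)  [1]
  a=2: (2, 0, 341)  [1]
  a=3..6: none
  a=7: (7, -4, 98), (7, 4, 98)  [2]
  a=8..10: none
  a=11: (11, 0, 62)  [1]
  a=12..13: none
  a=14: (14, -4, 49), (14, 4, 49)  [2]
  a=15..16: none
  a=17: (17, -14, 43), (17, 14, 43)  [2]
  a=18..21: none
  a=22: (22, 0, 31)  [1]
  a=23: (23, -20, 34), (23, 20, 34)  [2]
  a=24..30: none
Total reduced forms: 1 + 1 + 2 + 1 + 2 + 2 + 1 + 2 = 12
h = 12

12


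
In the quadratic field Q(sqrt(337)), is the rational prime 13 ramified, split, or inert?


K = Q(sqrt(337)). Since d mod 4 = 1, disc(K) = 337.
Check p | disc: 337 mod 13 = 12.
p does not divide disc. Compute Legendre symbol (d/p):
12^((13-1)/2) mod 13 = 1
(d/p) = 1, so p splits: (p) = P*P' with e=1, f=1, g=2.
Therefore p is split.

split


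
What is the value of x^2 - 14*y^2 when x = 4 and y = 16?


x^2 - d*y^2
= 4^2 - 14*16^2
= 16 - 3584
= -3568

-3568


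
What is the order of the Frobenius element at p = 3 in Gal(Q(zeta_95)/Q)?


The Frobenius at p in Gal(Q(zeta_n)/Q) = (Z/nZ)* is the class of p, so its order is ord_95(3), the smallest k >= 1 with 3^k = 1 mod 95.
n = 95 = 5 * 19, phi(95) = 72; the order divides phi(n).
Divisors of 72: 1, 2, 3, 4, 6, 8, 9, 12, 18, 24, 36, 72
Repeated squaring mod 95: 3^1 = 3, 3^2 = 9, 3^4 = 81, 3^8 = 6, 3^16 = 36, 3^32 = 61, 3^64 = 16
Test divisors in increasing order:
  k=1: 3^1 = 3 mod 95
  k=2: 3^2 = 9 mod 95
  k=3: 3^3 = 9 * 3 = 27 mod 95
  k=4: 3^4 = 81 mod 95
  k=6: 3^6 = 81 * 9 = 64 mod 95
  k=8: 3^8 = 6 mod 95
  k=9: 3^9 = 6 * 3 = 18 mod 95
  k=12: 3^12 = 6 * 81 = 11 mod 95
  k=18: 3^18 = 36 * 9 = 39 mod 95
  k=24: 3^24 = 36 * 6 = 26 mod 95
  k=36: 3^36 = 61 * 81 = 1 mod 95  <- first divisor giving 1
Order = 36

36


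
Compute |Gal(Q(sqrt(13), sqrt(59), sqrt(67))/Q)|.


The 3 square roots of distinct primes are multiplicatively independent over Q,
so [K:Q] = 2^3 and Gal(K/Q) is isomorphic to (Z/2Z)^3.
|Gal| = 2^3 = 8

8


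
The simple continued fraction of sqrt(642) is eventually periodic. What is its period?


Run the CF algorithm for sqrt(642).
a_0 = floor(sqrt(642)) = 25; set m_0=0, q_0=1.
Recurrence: m' = q*a - m,  q' = (d - m'^2)/q,  a' = floor((a_0 + m')/q').
  step 1: m=25, q=17, a=2
  step 2: m=9, q=33, a=1
  step 3: m=24, q=2, a=24
  step 4: m=24, q=33, a=1
  step 5: m=9, q=17, a=2
  step 6: m=25, q=1, a=50
a_6 = 2*a_0 = 50, so the period closes here.
sqrt(642) = [25; 2, 1, 24, 1, 2, 50]
Period length = 6

6


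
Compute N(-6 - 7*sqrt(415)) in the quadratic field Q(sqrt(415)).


N(a + b*sqrt(d)) = a^2 - d*b^2
= (-6)^2 - (415)*(-7)^2
= 36 - 20335
= -20299

-20299


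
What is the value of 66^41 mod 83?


p = 83 is prime and the exponent is (p-1)/2 = 41, so by Euler's criterion 66^41 = (66/83) = +1 or -1 mod 83.
Compute by square-and-multiply:
  41 = 32 + 8 + 1 (binary 101001)
  Repeated squaring mod 83: 66^1 = 66, 66^2 = 40, 66^4 = 23, 66^8 = 31, 66^16 = 48, 66^32 = 63
  66^41 = 66^32 * 66^8 * 66^1 = 63 * 31 * 66 mod 83
    63 * 31 = 1953 = 44 mod 83
    44 * 66 = 2904 = 82 mod 83
  66^41 = 82 mod 83
Result 82 = p - 1 = -1 mod 83: 66 is a quadratic non-residue mod 83. As a residue in [0, p-1] the value is 82.
66^41 mod 83 = 82

82


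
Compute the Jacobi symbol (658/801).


Compute (658/801) via quadratic reciprocity:
  pull out 2: (2/801) = +1  (since 801 mod 8 = 1)
  reciprocity: (329/801) -> +(801/329)
  reduce: (143/329)
  reciprocity: (143/329) -> +(329/143)
  reduce: (43/143)
  reciprocity: (43/143) -> -(143/43)
  reduce: (14/43)
  pull out 2: (2/43) = -1  (since 43 mod 8 = 3)
  reciprocity: (7/43) -> -(43/7)
  reduce: (1/7)
  (1/7) = 1
Product of signs = -1

-1


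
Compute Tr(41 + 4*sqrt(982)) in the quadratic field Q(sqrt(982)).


Tr(a + b*sqrt(d)) = (a + b*sqrt(d)) + (a - b*sqrt(d)) = 2a
= 2 * (41)
= 82

82


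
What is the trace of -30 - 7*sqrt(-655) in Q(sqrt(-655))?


Tr(a + b*sqrt(d)) = (a + b*sqrt(d)) + (a - b*sqrt(d)) = 2a
= 2 * (-30)
= -60

-60


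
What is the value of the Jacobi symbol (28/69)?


Compute (28/69) via quadratic reciprocity:
  pull out 2: (2/69) = -1  (since 69 mod 8 = 5)
  pull out 2: (2/69) = -1  (since 69 mod 8 = 5)
  reciprocity: (7/69) -> +(69/7)
  reduce: (6/7)
  pull out 2: (2/7) = +1  (since 7 mod 8 = 7)
  reciprocity: (3/7) -> -(7/3)
  reduce: (1/3)
  (1/3) = 1
Product of signs = -1

-1


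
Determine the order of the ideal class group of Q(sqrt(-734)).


K = Q(sqrt(-734)). d mod 4 = 2, so D = disc(K) = 4d = -2936
h(K) equals the number of primitive reduced positive-definite forms (a, b, c) = a*x^2 + b*x*y + c*y^2 with b^2 - 4ac = D,
where reduced means |b| <= a <= c, with b >= 0 whenever |b| = a or a = c, and primitive means gcd(a, b, c) = 1.
Reduced forces 3a^2 <= |D| = 2936, so 1 <= a <= 31; b must have the parity of D, and c = (b^2 - D)/(4a) must be an integer >= a.
Enumerate a = 1..31, b in [-a, a]:
  a=1: (1, 0, 734)  [1]
  a=2: (2, 0, 367)  [1]
  a=3: (3, -2, 245), (3, 2, 245)  [2]
  a=4: none
  a=5: (5, -2, 147), (5, 2, 147)  [2]
  a=6: (6, -4, 123), (6, 4, 123)  [2]
  a=7: (7, -2, 105), (7, 2, 105)  [2]
  a=8: none
  a=9: (9, -4, 82), (9, 4, 82)  [2]
  a=10: (10, -8, 75), (10, 8, 75)  [2]
  a=11: (11, -10, 69), (11, 10, 69)  [2]
  a=12..13: none
  a=14: (14, -12, 55), (14, 12, 55)  [2]
  a=15: (15, -8, 50), (15, -2, 49), (15, 2, 49), (15, 8, 50)  [4]
  a=16..17: none
  a=18: (18, -4, 41), (18, 4, 41)  [2]
  a=19: (19, -16, 42), (19, 16, 42)  [2]
  a=20: none
  a=21: (21, -16, 38), (21, -2, 35), (21, 2, 35), (21, 16, 38)  [4]
  a=22: (22, -12, 35), (22, 12, 35)  [2]
  a=23: (23, -10, 33), (23, 10, 33)  [2]
  a=24: none
  a=25: (25, -8, 30), (25, 8, 30)  [2]
  a=26: none
  a=27: (27, -14, 29), (27, 14, 29)  [2]
  a=28..29: none
  a=30: (30, -28, 31), (30, 28, 31)  [2]
  a=31: none
Total reduced forms: 1 + 1 + 2 + 2 + 2 + 2 + 2 + 2 + 2 + 2 + 4 + 2 + 2 + 4 + 2 + 2 + 2 + 2 + 2 = 40
h = 40

40


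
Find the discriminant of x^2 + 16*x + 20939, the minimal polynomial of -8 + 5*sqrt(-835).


The element -8 + 5*sqrt(-835) has minimal polynomial:
x^2 + 16*x + 20939
Discriminant = (16)^2 - 4*(20939)
= 256 - 83756
= -83500

-83500


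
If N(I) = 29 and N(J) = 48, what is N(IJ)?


N(IJ) = N(I) * N(J)
= 29 * 48
= 1392

1392


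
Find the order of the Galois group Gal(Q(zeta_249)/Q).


|Gal(Q(zeta_249)/Q)| = phi(249)
= 164

164


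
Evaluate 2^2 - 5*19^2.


x^2 - d*y^2
= 2^2 - 5*19^2
= 4 - 1805
= -1801

-1801


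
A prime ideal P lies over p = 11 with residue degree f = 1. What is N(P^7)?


N(P^a) = p^(a*f)
= 11^(7*1)
= 11^7
= 19487171

19487171


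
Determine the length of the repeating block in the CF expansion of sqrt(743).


Run the CF algorithm for sqrt(743).
a_0 = floor(sqrt(743)) = 27; set m_0=0, q_0=1.
Recurrence: m' = q*a - m,  q' = (d - m'^2)/q,  a' = floor((a_0 + m')/q').
  step 1: m=27, q=14, a=3
  step 2: m=15, q=37, a=1
  step 3: m=22, q=7, a=7
  step 4: m=27, q=2, a=27
  step 5: m=27, q=7, a=7
  step 6: m=22, q=37, a=1
  step 7: m=15, q=14, a=3
  step 8: m=27, q=1, a=54
a_8 = 2*a_0 = 54, so the period closes here.
sqrt(743) = [27; 3, 1, 7, 27, 7, 1, 3, 54]
Period length = 8

8


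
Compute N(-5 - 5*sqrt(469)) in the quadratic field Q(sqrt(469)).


N(a + b*sqrt(d)) = a^2 - d*b^2
= (-5)^2 - (469)*(-5)^2
= 25 - 11725
= -11700

-11700


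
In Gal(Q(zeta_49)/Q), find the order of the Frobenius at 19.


The Frobenius at p in Gal(Q(zeta_n)/Q) = (Z/nZ)* is the class of p, so its order is ord_49(19), the smallest k >= 1 with 19^k = 1 mod 49.
n = 49 = 7^2, phi(49) = 42; the order divides phi(n).
Divisors of 42: 1, 2, 3, 6, 7, 14, 21, 42
Repeated squaring mod 49: 19^1 = 19, 19^2 = 18, 19^4 = 30, 19^8 = 18, 19^16 = 30, 19^32 = 18
Test divisors in increasing order:
  k=1: 19^1 = 19 mod 49
  k=2: 19^2 = 18 mod 49
  k=3: 19^3 = 18 * 19 = 48 mod 49
  k=6: 19^6 = 30 * 18 = 1 mod 49  <- first divisor giving 1
Order = 6

6


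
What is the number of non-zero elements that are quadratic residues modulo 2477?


For prime p, the number of non-zero quadratic residues is (p-1)/2.
= (2477-1)/2
= 1238

1238


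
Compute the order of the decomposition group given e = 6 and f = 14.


|D_P| = e * f
= 6 * 14
= 84

84


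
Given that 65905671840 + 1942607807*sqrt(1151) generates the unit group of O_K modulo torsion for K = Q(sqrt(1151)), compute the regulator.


epsilon = 65905671840 + 1942607807*sqrt(1151)
= 1.3181e+11
R = ln(1.3181e+11)
= 25.6046

25.6046


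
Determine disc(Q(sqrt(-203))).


For K = Q(sqrt(d)) with d squarefree: disc(K) = d if d = 1 mod 4, and disc(K) = 4d if d = 2 or 3 mod 4.
Here d = -203, and d mod 4 = 1.
d = 1 mod 4 (O_K = Z[(1+sqrt(d))/2]), so disc(K) = d = -203

-203


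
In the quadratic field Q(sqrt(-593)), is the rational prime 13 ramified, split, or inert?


K = Q(sqrt(-593)). Since d mod 4 = 3, disc(K) = -2372.
Check p | disc: -2372 mod 13 = 7.
p does not divide disc. Compute Legendre symbol (d/p):
5^((13-1)/2) mod 13 = -1
(d/p) = -1, so p is inert: (p) stays prime with e=1, f=2, g=1.
Therefore p is inert.

inert


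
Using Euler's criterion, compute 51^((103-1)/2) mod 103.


p = 103 is prime and the exponent is (p-1)/2 = 51, so by Euler's criterion 51^51 = (51/103) = +1 or -1 mod 103.
Compute by square-and-multiply:
  51 = 32 + 16 + 2 + 1 (binary 110011)
  Repeated squaring mod 103: 51^1 = 51, 51^2 = 26, 51^4 = 58, 51^8 = 68, 51^16 = 92, 51^32 = 18
  51^51 = 51^32 * 51^16 * 51^2 * 51^1 = 18 * 92 * 26 * 51 mod 103
    18 * 92 = 1656 = 8 mod 103
    8 * 26 = 208 = 2 mod 103
    2 * 51 = 102 = 102 mod 103
  51^51 = 102 mod 103
Result 102 = p - 1 = -1 mod 103: 51 is a quadratic non-residue mod 103. As a residue in [0, p-1] the value is 102.
51^51 mod 103 = 102

102


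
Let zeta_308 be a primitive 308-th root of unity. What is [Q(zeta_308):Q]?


The degree equals Euler's totient phi(308).
308 = 2^2 * 7 * 11
phi(308) = 120

120


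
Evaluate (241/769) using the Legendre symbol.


p = 769 is prime, so compute (241/769) with the reciprocity algorithm (Jacobi-symbol steps: pull out 2s via (2/n), flip via reciprocity, reduce):
  reciprocity: (241/769) -> +(769/241)
  reduce: (46/241)
  pull out 2: (2/241) = +1  (since 241 mod 8 = 1)
  reciprocity: (23/241) -> +(241/23)
  reduce: (11/23)
  reciprocity: (11/23) -> -(23/11)
  reduce: (1/11)
  (1/11) = 1
Product of signs = -1
(241/769) = -1

-1


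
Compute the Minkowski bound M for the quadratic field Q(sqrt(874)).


d = 874, d mod 4 = 2, so disc(K) = 4d = 3496; |disc(K)| = 3496
Real quadratic field, so n = 2, s = r2 = 0, r1 = 2
M = (n!/n^n) * (4/pi)^s * sqrt(|disc(K)|) = (2!/2^2) * (4/pi)^0 * sqrt(3496)
= 0.5 * 1.000000 * 59.126982
= 29.5635

29.5635


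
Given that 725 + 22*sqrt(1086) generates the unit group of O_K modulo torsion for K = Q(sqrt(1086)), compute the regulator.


epsilon = 725 + 22*sqrt(1086)
= 1449.9993
R = ln(1449.9993)
= 7.2793

7.2793


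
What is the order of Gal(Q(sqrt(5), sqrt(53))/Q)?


The 2 square roots of distinct primes are multiplicatively independent over Q,
so [K:Q] = 2^2 and Gal(K/Q) is isomorphic to (Z/2Z)^2.
|Gal| = 2^2 = 4

4


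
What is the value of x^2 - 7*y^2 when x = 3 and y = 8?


x^2 - d*y^2
= 3^2 - 7*8^2
= 9 - 448
= -439

-439


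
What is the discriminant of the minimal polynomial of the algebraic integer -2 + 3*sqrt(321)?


The element -2 + 3*sqrt(321) has minimal polynomial:
x^2 + 4*x - 2885
Discriminant = (4)^2 - 4*(-2885)
= 16 + 11540
= 11556

11556


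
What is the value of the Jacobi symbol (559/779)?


Compute (559/779) via quadratic reciprocity:
  reciprocity: (559/779) -> -(779/559)
  reduce: (220/559)
  pull out 2: (2/559) = +1  (since 559 mod 8 = 7)
  pull out 2: (2/559) = +1  (since 559 mod 8 = 7)
  reciprocity: (55/559) -> -(559/55)
  reduce: (9/55)
  reciprocity: (9/55) -> +(55/9)
  reduce: (1/9)
  (1/9) = 1
Product of signs = 1

1


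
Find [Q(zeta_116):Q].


The degree equals Euler's totient phi(116).
116 = 2^2 * 29
phi(116) = 56

56


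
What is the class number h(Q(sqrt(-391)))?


K = Q(sqrt(-391)). d mod 4 = 1, so D = disc(K) = d = -391
h(K) equals the number of primitive reduced positive-definite forms (a, b, c) = a*x^2 + b*x*y + c*y^2 with b^2 - 4ac = D,
where reduced means |b| <= a <= c, with b >= 0 whenever |b| = a or a = c, and primitive means gcd(a, b, c) = 1.
Reduced forces 3a^2 <= |D| = 391, so 1 <= a <= 11; b must have the parity of D, and c = (b^2 - D)/(4a) must be an integer >= a.
Enumerate a = 1..11, b in [-a, a]:
  a=1: (1, 1, 98)  [1]
  a=2: (2, -1, 49), (2, 1, 49)  [2]
  a=3: none
  a=4: (4, -3, 25), (4, 3, 25)  [2]
  a=5: (5, -3, 20), (5, 3, 20)  [2]
  a=6: none
  a=7: (7, -1, 14), (7, 1, 14)  [2]
  a=8: (8, -5, 13), (8, 5, 13)  [2]
  a=9: none
  a=10: (10, -7, 11), (10, 3, 10), (10, 7, 11)  [3]
  a=11: none
Total reduced forms: 1 + 2 + 2 + 2 + 2 + 2 + 3 = 14
h = 14

14


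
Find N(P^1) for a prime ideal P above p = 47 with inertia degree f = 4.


N(P^a) = p^(a*f)
= 47^(1*4)
= 47^4
= 4879681

4879681


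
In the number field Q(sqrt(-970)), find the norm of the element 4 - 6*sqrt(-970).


N(a + b*sqrt(d)) = a^2 - d*b^2
= (4)^2 - (-970)*(-6)^2
= 16 + 34920
= 34936

34936


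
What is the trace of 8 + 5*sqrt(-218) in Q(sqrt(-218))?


Tr(a + b*sqrt(d)) = (a + b*sqrt(d)) + (a - b*sqrt(d)) = 2a
= 2 * (8)
= 16

16


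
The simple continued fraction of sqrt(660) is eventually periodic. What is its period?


Run the CF algorithm for sqrt(660).
a_0 = floor(sqrt(660)) = 25; set m_0=0, q_0=1.
Recurrence: m' = q*a - m,  q' = (d - m'^2)/q,  a' = floor((a_0 + m')/q').
  step 1: m=25, q=35, a=1
  step 2: m=10, q=16, a=2
  step 3: m=22, q=11, a=4
  step 4: m=22, q=16, a=2
  step 5: m=10, q=35, a=1
  step 6: m=25, q=1, a=50
a_6 = 2*a_0 = 50, so the period closes here.
sqrt(660) = [25; 1, 2, 4, 2, 1, 50]
Period length = 6

6


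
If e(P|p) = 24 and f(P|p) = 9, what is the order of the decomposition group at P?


|D_P| = e * f
= 24 * 9
= 216

216


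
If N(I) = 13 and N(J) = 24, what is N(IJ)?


N(IJ) = N(I) * N(J)
= 13 * 24
= 312

312


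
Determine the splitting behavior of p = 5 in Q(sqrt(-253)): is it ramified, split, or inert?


K = Q(sqrt(-253)). Since d mod 4 = 3, disc(K) = -1012.
Check p | disc: -1012 mod 5 = 3.
p does not divide disc. Compute Legendre symbol (d/p):
2^((5-1)/2) mod 5 = -1
(d/p) = -1, so p is inert: (p) stays prime with e=1, f=2, g=1.
Therefore p is inert.

inert


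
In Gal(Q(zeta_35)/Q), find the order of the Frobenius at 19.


The Frobenius at p in Gal(Q(zeta_n)/Q) = (Z/nZ)* is the class of p, so its order is ord_35(19), the smallest k >= 1 with 19^k = 1 mod 35.
n = 35 = 5 * 7, phi(35) = 24; the order divides phi(n).
Divisors of 24: 1, 2, 3, 4, 6, 8, 12, 24
Repeated squaring mod 35: 19^1 = 19, 19^2 = 11, 19^4 = 16, 19^8 = 11, 19^16 = 16
Test divisors in increasing order:
  k=1: 19^1 = 19 mod 35
  k=2: 19^2 = 11 mod 35
  k=3: 19^3 = 11 * 19 = 34 mod 35
  k=4: 19^4 = 16 mod 35
  k=6: 19^6 = 16 * 11 = 1 mod 35  <- first divisor giving 1
Order = 6

6


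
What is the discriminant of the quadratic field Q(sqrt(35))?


For K = Q(sqrt(d)) with d squarefree: disc(K) = d if d = 1 mod 4, and disc(K) = 4d if d = 2 or 3 mod 4.
Here d = 35, and d mod 4 = 3.
d = 3 mod 4, not 1 (O_K = Z[sqrt(d)]), so disc(K) = 4d = 4 * (35) = 140

140


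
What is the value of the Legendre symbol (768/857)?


p = 857 is prime, so compute (768/857) with the reciprocity algorithm (Jacobi-symbol steps: pull out 2s via (2/n), flip via reciprocity, reduce):
  pull out 2: (2/857) = +1  (since 857 mod 8 = 1)
  pull out 2: (2/857) = +1  (since 857 mod 8 = 1)
  pull out 2: (2/857) = +1  (since 857 mod 8 = 1)
  pull out 2: (2/857) = +1  (since 857 mod 8 = 1)
  pull out 2: (2/857) = +1  (since 857 mod 8 = 1)
  pull out 2: (2/857) = +1  (since 857 mod 8 = 1)
  pull out 2: (2/857) = +1  (since 857 mod 8 = 1)
  pull out 2: (2/857) = +1  (since 857 mod 8 = 1)
  reciprocity: (3/857) -> +(857/3)
  reduce: (2/3)
  pull out 2: (2/3) = -1  (since 3 mod 8 = 3)
  (1/3) = 1
Product of signs = -1
(768/857) = -1

-1


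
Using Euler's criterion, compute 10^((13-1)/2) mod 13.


p = 13 is prime and the exponent is (p-1)/2 = 6, so by Euler's criterion 10^6 = (10/13) = +1 or -1 mod 13.
Compute by square-and-multiply:
  6 = 4 + 2 (binary 110)
  Repeated squaring mod 13: 10^1 = 10, 10^2 = 9, 10^4 = 3
  10^6 = 10^4 * 10^2 = 3 * 9 mod 13
    3 * 9 = 27 = 1 mod 13
  10^6 = 1 mod 13
Result 1: 10 is a quadratic residue mod 13.
10^6 mod 13 = 1

1


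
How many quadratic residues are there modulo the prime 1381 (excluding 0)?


For prime p, the number of non-zero quadratic residues is (p-1)/2.
= (1381-1)/2
= 690

690


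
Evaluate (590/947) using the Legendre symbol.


p = 947 is prime, so compute (590/947) with the reciprocity algorithm (Jacobi-symbol steps: pull out 2s via (2/n), flip via reciprocity, reduce):
  pull out 2: (2/947) = -1  (since 947 mod 8 = 3)
  reciprocity: (295/947) -> -(947/295)
  reduce: (62/295)
  pull out 2: (2/295) = +1  (since 295 mod 8 = 7)
  reciprocity: (31/295) -> -(295/31)
  reduce: (16/31)
  pull out 2: (2/31) = +1  (since 31 mod 8 = 7)
  pull out 2: (2/31) = +1  (since 31 mod 8 = 7)
  pull out 2: (2/31) = +1  (since 31 mod 8 = 7)
  pull out 2: (2/31) = +1  (since 31 mod 8 = 7)
  (1/31) = 1
Product of signs = -1
(590/947) = -1

-1


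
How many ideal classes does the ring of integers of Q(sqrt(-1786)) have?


K = Q(sqrt(-1786)). d mod 4 = 2, so D = disc(K) = 4d = -7144
h(K) equals the number of primitive reduced positive-definite forms (a, b, c) = a*x^2 + b*x*y + c*y^2 with b^2 - 4ac = D,
where reduced means |b| <= a <= c, with b >= 0 whenever |b| = a or a = c, and primitive means gcd(a, b, c) = 1.
Reduced forces 3a^2 <= |D| = 7144, so 1 <= a <= 48; b must have the parity of D, and c = (b^2 - D)/(4a) must be an integer >= a.
Enumerate a = 1..48, b in [-a, a]:
  a=1: (1, 0, 1786)  [1]
  a=2: (2, 0, 893)  [1]
  a=3..4: none
  a=5: (5, -4, 358), (5, 4, 358)  [2]
  a=6..9: none
  a=10: (10, -4, 179), (10, 4, 179)  [2]
  a=11..16: none
  a=17: (17, -8, 106), (17, 8, 106)  [2]
  a=18: none
  a=19: (19, 0, 94)  [1]
  a=20..22: none
  a=23: (23, -20, 82), (23, 20, 82)  [2]
  a=24: none
  a=25: (25, -16, 74), (25, 16, 74)  [2]
  a=26..33: none
  a=34: (34, -8, 53), (34, 8, 53)  [2]
  a=35..36: none
  a=37: (37, -16, 50), (37, 16, 50)  [2]
  a=38: (38, 0, 47)  [1]
  a=39..40: none
  a=41: (41, -20, 46), (41, 20, 46)  [2]
  a=42..48: none
Total reduced forms: 1 + 1 + 2 + 2 + 2 + 1 + 2 + 2 + 2 + 2 + 1 + 2 = 20
h = 20

20


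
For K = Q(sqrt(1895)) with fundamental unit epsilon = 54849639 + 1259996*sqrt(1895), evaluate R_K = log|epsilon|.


epsilon = 54849639 + 1259996*sqrt(1895)
= 1.0970e+08
R = ln(1.0970e+08)
= 18.5133

18.5133


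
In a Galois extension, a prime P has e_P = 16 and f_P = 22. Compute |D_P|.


|D_P| = e * f
= 16 * 22
= 352

352


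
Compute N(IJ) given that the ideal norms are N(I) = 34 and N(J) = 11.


N(IJ) = N(I) * N(J)
= 34 * 11
= 374

374


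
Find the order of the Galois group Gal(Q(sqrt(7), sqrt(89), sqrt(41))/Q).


The 3 square roots of distinct primes are multiplicatively independent over Q,
so [K:Q] = 2^3 and Gal(K/Q) is isomorphic to (Z/2Z)^3.
|Gal| = 2^3 = 8

8


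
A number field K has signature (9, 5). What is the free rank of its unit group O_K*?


By Dirichlet's unit theorem:
rank = r1 + r2 - 1
= 9 + 5 - 1
= 13

13


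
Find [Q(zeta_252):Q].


The degree equals Euler's totient phi(252).
252 = 2^2 * 3^2 * 7
phi(252) = 72

72


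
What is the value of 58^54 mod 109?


p = 109 is prime and the exponent is (p-1)/2 = 54, so by Euler's criterion 58^54 = (58/109) = +1 or -1 mod 109.
Compute by square-and-multiply:
  54 = 32 + 16 + 4 + 2 (binary 110110)
  Repeated squaring mod 109: 58^1 = 58, 58^2 = 94, 58^4 = 7, 58^8 = 49, 58^16 = 3, 58^32 = 9
  58^54 = 58^32 * 58^16 * 58^4 * 58^2 = 9 * 3 * 7 * 94 mod 109
    9 * 3 = 27 = 27 mod 109
    27 * 7 = 189 = 80 mod 109
    80 * 94 = 7520 = 108 mod 109
  58^54 = 108 mod 109
Result 108 = p - 1 = -1 mod 109: 58 is a quadratic non-residue mod 109. As a residue in [0, p-1] the value is 108.
58^54 mod 109 = 108

108


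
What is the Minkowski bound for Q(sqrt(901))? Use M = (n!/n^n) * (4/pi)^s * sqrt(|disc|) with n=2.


d = 901, d mod 4 = 1, so disc(K) = d = 901; |disc(K)| = 901
Real quadratic field, so n = 2, s = r2 = 0, r1 = 2
M = (n!/n^n) * (4/pi)^s * sqrt(|disc(K)|) = (2!/2^2) * (4/pi)^0 * sqrt(901)
= 0.5 * 1.000000 * 30.016662
= 15.0083

15.0083


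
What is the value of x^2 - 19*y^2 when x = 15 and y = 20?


x^2 - d*y^2
= 15^2 - 19*20^2
= 225 - 7600
= -7375

-7375


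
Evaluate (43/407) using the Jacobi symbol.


Compute (43/407) via quadratic reciprocity:
  reciprocity: (43/407) -> -(407/43)
  reduce: (20/43)
  pull out 2: (2/43) = -1  (since 43 mod 8 = 3)
  pull out 2: (2/43) = -1  (since 43 mod 8 = 3)
  reciprocity: (5/43) -> +(43/5)
  reduce: (3/5)
  reciprocity: (3/5) -> +(5/3)
  reduce: (2/3)
  pull out 2: (2/3) = -1  (since 3 mod 8 = 3)
  (1/3) = 1
Product of signs = 1

1


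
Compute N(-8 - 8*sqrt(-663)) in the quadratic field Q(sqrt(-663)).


N(a + b*sqrt(d)) = a^2 - d*b^2
= (-8)^2 - (-663)*(-8)^2
= 64 + 42432
= 42496

42496


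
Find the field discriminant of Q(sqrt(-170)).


For K = Q(sqrt(d)) with d squarefree: disc(K) = d if d = 1 mod 4, and disc(K) = 4d if d = 2 or 3 mod 4.
Here d = -170, and d mod 4 = 2.
d = 2 mod 4, not 1 (O_K = Z[sqrt(d)]), so disc(K) = 4d = 4 * (-170) = -680

-680


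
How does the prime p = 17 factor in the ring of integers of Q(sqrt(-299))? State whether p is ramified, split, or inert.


K = Q(sqrt(-299)). Since d mod 4 = 1, disc(K) = -299.
Check p | disc: -299 mod 17 = 7.
p does not divide disc. Compute Legendre symbol (d/p):
7^((17-1)/2) mod 17 = -1
(d/p) = -1, so p is inert: (p) stays prime with e=1, f=2, g=1.
Therefore p is inert.

inert


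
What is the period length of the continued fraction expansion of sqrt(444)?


Run the CF algorithm for sqrt(444).
a_0 = floor(sqrt(444)) = 21; set m_0=0, q_0=1.
Recurrence: m' = q*a - m,  q' = (d - m'^2)/q,  a' = floor((a_0 + m')/q').
  step 1: m=21, q=3, a=14
  step 2: m=21, q=1, a=42
a_2 = 2*a_0 = 42, so the period closes here.
sqrt(444) = [21; 14, 42]
Period length = 2

2


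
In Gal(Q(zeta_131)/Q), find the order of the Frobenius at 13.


The Frobenius at p in Gal(Q(zeta_n)/Q) = (Z/nZ)* is the class of p, so its order is ord_131(13), the smallest k >= 1 with 13^k = 1 mod 131.
n = 131 = 131, phi(131) = 130; the order divides phi(n).
Divisors of 130: 1, 2, 5, 10, 13, 26, 65, 130
Repeated squaring mod 131: 13^1 = 13, 13^2 = 38, 13^4 = 3, 13^8 = 9, 13^16 = 81, 13^32 = 11, 13^64 = 121, 13^128 = 100
Test divisors in increasing order:
  k=1: 13^1 = 13 mod 131
  k=2: 13^2 = 38 mod 131
  k=5: 13^5 = 3 * 13 = 39 mod 131
  k=10: 13^10 = 9 * 38 = 80 mod 131
  k=13: 13^13 = 9 * 3 * 13 = 89 mod 131
  k=26: 13^26 = 81 * 9 * 38 = 61 mod 131
  k=65: 13^65 = 121 * 13 = 1 mod 131  <- first divisor giving 1
Order = 65

65


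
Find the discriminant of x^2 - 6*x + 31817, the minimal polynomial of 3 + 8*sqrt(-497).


The element 3 + 8*sqrt(-497) has minimal polynomial:
x^2 - 6*x + 31817
Discriminant = (-6)^2 - 4*(31817)
= 36 - 127268
= -127232

-127232


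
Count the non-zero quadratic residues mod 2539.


For prime p, the number of non-zero quadratic residues is (p-1)/2.
= (2539-1)/2
= 1269

1269


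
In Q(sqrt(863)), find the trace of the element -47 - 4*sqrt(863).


Tr(a + b*sqrt(d)) = (a + b*sqrt(d)) + (a - b*sqrt(d)) = 2a
= 2 * (-47)
= -94

-94


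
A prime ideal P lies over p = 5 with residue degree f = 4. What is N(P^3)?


N(P^a) = p^(a*f)
= 5^(3*4)
= 5^12
= 244140625

244140625


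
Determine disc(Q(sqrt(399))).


For K = Q(sqrt(d)) with d squarefree: disc(K) = d if d = 1 mod 4, and disc(K) = 4d if d = 2 or 3 mod 4.
Here d = 399, and d mod 4 = 3.
d = 3 mod 4, not 1 (O_K = Z[sqrt(d)]), so disc(K) = 4d = 4 * (399) = 1596

1596


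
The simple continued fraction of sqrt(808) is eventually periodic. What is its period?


Run the CF algorithm for sqrt(808).
a_0 = floor(sqrt(808)) = 28; set m_0=0, q_0=1.
Recurrence: m' = q*a - m,  q' = (d - m'^2)/q,  a' = floor((a_0 + m')/q').
  step 1: m=28, q=24, a=2
  step 2: m=20, q=17, a=2
  step 3: m=14, q=36, a=1
  step 4: m=22, q=9, a=5
  step 5: m=23, q=31, a=1
  step 6: m=8, q=24, a=1
  step 7: m=16, q=23, a=1
  step 8: m=7, q=33, a=1
  step 9: m=26, q=4, a=13
  step 10: m=26, q=33, a=1
  step 11: m=7, q=23, a=1
  step 12: m=16, q=24, a=1
  step 13: m=8, q=31, a=1
  step 14: m=23, q=9, a=5
  step 15: m=22, q=36, a=1
  step 16: m=14, q=17, a=2
  step 17: m=20, q=24, a=2
  step 18: m=28, q=1, a=56
a_18 = 2*a_0 = 56, so the period closes here.
sqrt(808) = [28; 2, 2, 1, 5, 1, 1, 1, 1, 13, 1, 1, 1, 1, 5, 1, 2, 2, 56]
Period length = 18

18


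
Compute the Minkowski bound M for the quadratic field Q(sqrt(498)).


d = 498, d mod 4 = 2, so disc(K) = 4d = 1992; |disc(K)| = 1992
Real quadratic field, so n = 2, s = r2 = 0, r1 = 2
M = (n!/n^n) * (4/pi)^s * sqrt(|disc(K)|) = (2!/2^2) * (4/pi)^0 * sqrt(1992)
= 0.5 * 1.000000 * 44.631827
= 22.3159

22.3159


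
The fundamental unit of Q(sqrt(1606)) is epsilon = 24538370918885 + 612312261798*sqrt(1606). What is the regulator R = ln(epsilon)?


epsilon = 24538370918885 + 612312261798*sqrt(1606)
= 4.9077e+13
R = ln(4.9077e+13)
= 31.5244

31.5244


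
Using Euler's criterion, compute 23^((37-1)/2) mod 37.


p = 37 is prime and the exponent is (p-1)/2 = 18, so by Euler's criterion 23^18 = (23/37) = +1 or -1 mod 37.
Compute by square-and-multiply:
  18 = 16 + 2 (binary 10010)
  Repeated squaring mod 37: 23^1 = 23, 23^2 = 11, 23^4 = 10, 23^8 = 26, 23^16 = 10
  23^18 = 23^16 * 23^2 = 10 * 11 mod 37
    10 * 11 = 110 = 36 mod 37
  23^18 = 36 mod 37
Result 36 = p - 1 = -1 mod 37: 23 is a quadratic non-residue mod 37. As a residue in [0, p-1] the value is 36.
23^18 mod 37 = 36

36


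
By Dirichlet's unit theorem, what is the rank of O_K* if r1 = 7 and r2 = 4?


By Dirichlet's unit theorem:
rank = r1 + r2 - 1
= 7 + 4 - 1
= 10

10


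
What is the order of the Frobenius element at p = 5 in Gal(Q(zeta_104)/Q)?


The Frobenius at p in Gal(Q(zeta_n)/Q) = (Z/nZ)* is the class of p, so its order is ord_104(5), the smallest k >= 1 with 5^k = 1 mod 104.
n = 104 = 2^3 * 13, phi(104) = 48; the order divides phi(n).
Divisors of 48: 1, 2, 3, 4, 6, 8, 12, 16, 24, 48
Repeated squaring mod 104: 5^1 = 5, 5^2 = 25, 5^4 = 1, 5^8 = 1, 5^16 = 1, 5^32 = 1
Test divisors in increasing order:
  k=1: 5^1 = 5 mod 104
  k=2: 5^2 = 25 mod 104
  k=3: 5^3 = 25 * 5 = 21 mod 104
  k=4: 5^4 = 1 mod 104  <- first divisor giving 1
Order = 4

4


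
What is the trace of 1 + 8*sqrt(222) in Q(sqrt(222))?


Tr(a + b*sqrt(d)) = (a + b*sqrt(d)) + (a - b*sqrt(d)) = 2a
= 2 * (1)
= 2

2


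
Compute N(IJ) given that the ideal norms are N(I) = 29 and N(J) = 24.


N(IJ) = N(I) * N(J)
= 29 * 24
= 696

696


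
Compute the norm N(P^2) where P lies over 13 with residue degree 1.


N(P^a) = p^(a*f)
= 13^(2*1)
= 13^2
= 169

169


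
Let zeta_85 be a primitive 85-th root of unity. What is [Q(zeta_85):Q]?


The degree equals Euler's totient phi(85).
85 = 5 * 17
phi(85) = 64

64


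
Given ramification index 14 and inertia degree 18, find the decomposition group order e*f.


|D_P| = e * f
= 14 * 18
= 252

252


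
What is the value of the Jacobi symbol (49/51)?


Compute (49/51) via quadratic reciprocity:
  reciprocity: (49/51) -> +(51/49)
  reduce: (2/49)
  pull out 2: (2/49) = +1  (since 49 mod 8 = 1)
  (1/49) = 1
Product of signs = 1

1


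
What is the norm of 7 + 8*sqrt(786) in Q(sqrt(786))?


N(a + b*sqrt(d)) = a^2 - d*b^2
= (7)^2 - (786)*(8)^2
= 49 - 50304
= -50255

-50255


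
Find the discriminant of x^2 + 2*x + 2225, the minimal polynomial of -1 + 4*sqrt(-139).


The element -1 + 4*sqrt(-139) has minimal polynomial:
x^2 + 2*x + 2225
Discriminant = (2)^2 - 4*(2225)
= 4 - 8900
= -8896

-8896


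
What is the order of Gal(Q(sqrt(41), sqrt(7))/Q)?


The 2 square roots of distinct primes are multiplicatively independent over Q,
so [K:Q] = 2^2 and Gal(K/Q) is isomorphic to (Z/2Z)^2.
|Gal| = 2^2 = 4

4


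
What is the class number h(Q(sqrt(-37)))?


K = Q(sqrt(-37)). d mod 4 = 3, so D = disc(K) = 4d = -148
h(K) equals the number of primitive reduced positive-definite forms (a, b, c) = a*x^2 + b*x*y + c*y^2 with b^2 - 4ac = D,
where reduced means |b| <= a <= c, with b >= 0 whenever |b| = a or a = c, and primitive means gcd(a, b, c) = 1.
Reduced forces 3a^2 <= |D| = 148, so 1 <= a <= 7; b must have the parity of D, and c = (b^2 - D)/(4a) must be an integer >= a.
Enumerate a = 1..7, b in [-a, a]:
  a=1: (1, 0, 37)  [1]
  a=2: (2, 2, 19)  [1]
  a=3..7: none
Total reduced forms: 1 + 1 = 2
h = 2

2


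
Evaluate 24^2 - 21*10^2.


x^2 - d*y^2
= 24^2 - 21*10^2
= 576 - 2100
= -1524

-1524


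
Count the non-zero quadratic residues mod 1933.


For prime p, the number of non-zero quadratic residues is (p-1)/2.
= (1933-1)/2
= 966

966


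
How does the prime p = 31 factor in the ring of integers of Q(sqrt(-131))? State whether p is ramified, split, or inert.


K = Q(sqrt(-131)). Since d mod 4 = 1, disc(K) = -131.
Check p | disc: -131 mod 31 = 24.
p does not divide disc. Compute Legendre symbol (d/p):
24^((31-1)/2) mod 31 = -1
(d/p) = -1, so p is inert: (p) stays prime with e=1, f=2, g=1.
Therefore p is inert.

inert


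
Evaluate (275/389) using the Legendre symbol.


p = 389 is prime, so compute (275/389) with the reciprocity algorithm (Jacobi-symbol steps: pull out 2s via (2/n), flip via reciprocity, reduce):
  reciprocity: (275/389) -> +(389/275)
  reduce: (114/275)
  pull out 2: (2/275) = -1  (since 275 mod 8 = 3)
  reciprocity: (57/275) -> +(275/57)
  reduce: (47/57)
  reciprocity: (47/57) -> +(57/47)
  reduce: (10/47)
  pull out 2: (2/47) = +1  (since 47 mod 8 = 7)
  reciprocity: (5/47) -> +(47/5)
  reduce: (2/5)
  pull out 2: (2/5) = -1  (since 5 mod 8 = 5)
  (1/5) = 1
Product of signs = 1
(275/389) = 1

1


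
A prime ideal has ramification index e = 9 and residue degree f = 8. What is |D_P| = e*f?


|D_P| = e * f
= 9 * 8
= 72

72


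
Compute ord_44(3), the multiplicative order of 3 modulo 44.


We want ord_44(3), the smallest k >= 1 with 3^k = 1 mod 44.
n = 44 = 2^2 * 11, phi(44) = 20; the order divides phi(n).
Divisors of 20: 1, 2, 4, 5, 10, 20
Repeated squaring mod 44: 3^1 = 3, 3^2 = 9, 3^4 = 37, 3^8 = 5, 3^16 = 25
Test divisors in increasing order:
  k=1: 3^1 = 3 mod 44
  k=2: 3^2 = 9 mod 44
  k=4: 3^4 = 37 mod 44
  k=5: 3^5 = 37 * 3 = 23 mod 44
  k=10: 3^10 = 5 * 9 = 1 mod 44  <- first divisor giving 1
Order = 10

10


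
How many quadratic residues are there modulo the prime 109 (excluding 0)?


For prime p, the number of non-zero quadratic residues is (p-1)/2.
= (109-1)/2
= 54

54


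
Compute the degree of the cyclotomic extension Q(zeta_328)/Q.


The degree equals Euler's totient phi(328).
328 = 2^3 * 41
phi(328) = 160

160


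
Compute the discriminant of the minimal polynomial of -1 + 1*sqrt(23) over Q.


The element -1 + 1*sqrt(23) has minimal polynomial:
x^2 + 2*x - 22
Discriminant = (2)^2 - 4*(-22)
= 4 + 88
= 92

92


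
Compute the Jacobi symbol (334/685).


Compute (334/685) via quadratic reciprocity:
  pull out 2: (2/685) = -1  (since 685 mod 8 = 5)
  reciprocity: (167/685) -> +(685/167)
  reduce: (17/167)
  reciprocity: (17/167) -> +(167/17)
  reduce: (14/17)
  pull out 2: (2/17) = +1  (since 17 mod 8 = 1)
  reciprocity: (7/17) -> +(17/7)
  reduce: (3/7)
  reciprocity: (3/7) -> -(7/3)
  reduce: (1/3)
  (1/3) = 1
Product of signs = 1

1


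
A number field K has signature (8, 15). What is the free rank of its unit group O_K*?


By Dirichlet's unit theorem:
rank = r1 + r2 - 1
= 8 + 15 - 1
= 22

22


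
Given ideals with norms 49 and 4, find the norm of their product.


N(IJ) = N(I) * N(J)
= 49 * 4
= 196

196


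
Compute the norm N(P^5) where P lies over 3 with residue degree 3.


N(P^a) = p^(a*f)
= 3^(5*3)
= 3^15
= 14348907

14348907


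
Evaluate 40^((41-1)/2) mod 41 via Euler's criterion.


p = 41 is prime and the exponent is (p-1)/2 = 20, so by Euler's criterion 40^20 = (40/41) = +1 or -1 mod 41.
Compute by square-and-multiply:
  20 = 16 + 4 (binary 10100)
  Repeated squaring mod 41: 40^1 = 40, 40^2 = 1, 40^4 = 1, 40^8 = 1, 40^16 = 1
  40^20 = 40^16 * 40^4 = 1 * 1 mod 41
    1 * 1 = 1 = 1 mod 41
  40^20 = 1 mod 41
Result 1: 40 is a quadratic residue mod 41.
40^20 mod 41 = 1

1


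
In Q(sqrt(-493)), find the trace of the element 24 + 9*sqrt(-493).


Tr(a + b*sqrt(d)) = (a + b*sqrt(d)) + (a - b*sqrt(d)) = 2a
= 2 * (24)
= 48

48


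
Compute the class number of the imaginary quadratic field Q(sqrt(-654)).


K = Q(sqrt(-654)). d mod 4 = 2, so D = disc(K) = 4d = -2616
h(K) equals the number of primitive reduced positive-definite forms (a, b, c) = a*x^2 + b*x*y + c*y^2 with b^2 - 4ac = D,
where reduced means |b| <= a <= c, with b >= 0 whenever |b| = a or a = c, and primitive means gcd(a, b, c) = 1.
Reduced forces 3a^2 <= |D| = 2616, so 1 <= a <= 29; b must have the parity of D, and c = (b^2 - D)/(4a) must be an integer >= a.
Enumerate a = 1..29, b in [-a, a]:
  a=1: (1, 0, 654)  [1]
  a=2: (2, 0, 327)  [1]
  a=3: (3, 0, 218)  [1]
  a=4: none
  a=5: (5, -2, 131), (5, 2, 131)  [2]
  a=6: (6, 0, 109)  [1]
  a=7: (7, -4, 94), (7, 4, 94)  [2]
  a=8..9: none
  a=10: (10, -8, 67), (10, 8, 67)  [2]
  a=11..12: none
  a=13: (13, -6, 51), (13, 6, 51)  [2]
  a=14: (14, -4, 47), (14, 4, 47)  [2]
  a=15: (15, -12, 46), (15, 12, 46)  [2]
  a=16: none
  a=17: (17, -6, 39), (17, 6, 39)  [2]
  a=18: none
  a=19: (19, -14, 37), (19, 14, 37)  [2]
  a=20: none
  a=21: (21, -18, 35), (21, 18, 35)  [2]
  a=22: none
  a=23: (23, -12, 30), (23, 12, 30)  [2]
  a=24: none
  a=25: (25, -22, 31), (25, 22, 31)  [2]
  a=26: (26, -20, 29), (26, 20, 29)  [2]
  a=27..29: none
Total reduced forms: 1 + 1 + 1 + 2 + 1 + 2 + 2 + 2 + 2 + 2 + 2 + 2 + 2 + 2 + 2 + 2 = 28
h = 28

28


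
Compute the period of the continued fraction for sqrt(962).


Run the CF algorithm for sqrt(962).
a_0 = floor(sqrt(962)) = 31; set m_0=0, q_0=1.
Recurrence: m' = q*a - m,  q' = (d - m'^2)/q,  a' = floor((a_0 + m')/q').
  step 1: m=31, q=1, a=62
a_1 = 2*a_0 = 62, so the period closes here.
sqrt(962) = [31; 62]
Period length = 1

1


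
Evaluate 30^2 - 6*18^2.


x^2 - d*y^2
= 30^2 - 6*18^2
= 900 - 1944
= -1044

-1044


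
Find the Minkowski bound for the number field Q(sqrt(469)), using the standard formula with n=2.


d = 469, d mod 4 = 1, so disc(K) = d = 469; |disc(K)| = 469
Real quadratic field, so n = 2, s = r2 = 0, r1 = 2
M = (n!/n^n) * (4/pi)^s * sqrt(|disc(K)|) = (2!/2^2) * (4/pi)^0 * sqrt(469)
= 0.5 * 1.000000 * 21.656408
= 10.8282

10.8282


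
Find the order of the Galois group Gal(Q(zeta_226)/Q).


|Gal(Q(zeta_226)/Q)| = phi(226)
= 112

112


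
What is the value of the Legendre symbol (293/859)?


p = 859 is prime, so compute (293/859) with the reciprocity algorithm (Jacobi-symbol steps: pull out 2s via (2/n), flip via reciprocity, reduce):
  reciprocity: (293/859) -> +(859/293)
  reduce: (273/293)
  reciprocity: (273/293) -> +(293/273)
  reduce: (20/273)
  pull out 2: (2/273) = +1  (since 273 mod 8 = 1)
  pull out 2: (2/273) = +1  (since 273 mod 8 = 1)
  reciprocity: (5/273) -> +(273/5)
  reduce: (3/5)
  reciprocity: (3/5) -> +(5/3)
  reduce: (2/3)
  pull out 2: (2/3) = -1  (since 3 mod 8 = 3)
  (1/3) = 1
Product of signs = -1
(293/859) = -1

-1


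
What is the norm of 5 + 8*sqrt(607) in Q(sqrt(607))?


N(a + b*sqrt(d)) = a^2 - d*b^2
= (5)^2 - (607)*(8)^2
= 25 - 38848
= -38823

-38823


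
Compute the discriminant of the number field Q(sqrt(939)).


For K = Q(sqrt(d)) with d squarefree: disc(K) = d if d = 1 mod 4, and disc(K) = 4d if d = 2 or 3 mod 4.
Here d = 939, and d mod 4 = 3.
d = 3 mod 4, not 1 (O_K = Z[sqrt(d)]), so disc(K) = 4d = 4 * (939) = 3756

3756


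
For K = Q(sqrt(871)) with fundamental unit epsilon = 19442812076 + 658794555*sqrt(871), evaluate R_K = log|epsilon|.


epsilon = 19442812076 + 658794555*sqrt(871)
= 3.8886e+10
R = ln(3.8886e+10)
= 24.3839

24.3839


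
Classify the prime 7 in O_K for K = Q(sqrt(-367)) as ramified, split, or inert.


K = Q(sqrt(-367)). Since d mod 4 = 1, disc(K) = -367.
Check p | disc: -367 mod 7 = 4.
p does not divide disc. Compute Legendre symbol (d/p):
4^((7-1)/2) mod 7 = 1
(d/p) = 1, so p splits: (p) = P*P' with e=1, f=1, g=2.
Therefore p is split.

split


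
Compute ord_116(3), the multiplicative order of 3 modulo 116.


We want ord_116(3), the smallest k >= 1 with 3^k = 1 mod 116.
n = 116 = 2^2 * 29, phi(116) = 56; the order divides phi(n).
Divisors of 56: 1, 2, 4, 7, 8, 14, 28, 56
Repeated squaring mod 116: 3^1 = 3, 3^2 = 9, 3^4 = 81, 3^8 = 65, 3^16 = 49, 3^32 = 81
Test divisors in increasing order:
  k=1: 3^1 = 3 mod 116
  k=2: 3^2 = 9 mod 116
  k=4: 3^4 = 81 mod 116
  k=7: 3^7 = 81 * 9 * 3 = 99 mod 116
  k=8: 3^8 = 65 mod 116
  k=14: 3^14 = 65 * 81 * 9 = 57 mod 116
  k=28: 3^28 = 49 * 65 * 81 = 1 mod 116  <- first divisor giving 1
Order = 28

28
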